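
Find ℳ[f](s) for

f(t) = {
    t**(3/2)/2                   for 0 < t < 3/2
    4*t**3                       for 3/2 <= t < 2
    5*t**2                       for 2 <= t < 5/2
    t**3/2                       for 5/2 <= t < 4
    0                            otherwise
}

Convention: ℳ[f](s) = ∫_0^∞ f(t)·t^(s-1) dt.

along the cuts 3/2, 2, 5/2, ℳ[f](s) splits into 4 integrals
segment 0 to 3/2 holds t**(3/2)/2; add its integral
over [3/2, 2), the kernel integral of 4*t**3 enters the sum
between 2 and 5/2 the integrand is 5*t**2·t^(s-1)
on [5/2, 4): add ∫ t**3/2·t^(s-1) dt

(512*2**(2*s)*(s + 2)*(2*s + 3) + 512*2**s*(s + 2)*(2*s + 3) - 320*2**s*(s + 3)*(2*s + 3) + 12*2**(1/2 - s)*3**(s + 1/2)*(s + 2)*(s + 3) - 125*(5/2)**s*(s + 2)*(2*s + 3) - 216*3**s*(s + 2)*(2*s + 3)/2**s + 500*5**s*(s + 3)*(2*s + 3)/2**s)/(16*(s + 2)*(s + 3)*(2*s + 3))
  Re(s) > -3/2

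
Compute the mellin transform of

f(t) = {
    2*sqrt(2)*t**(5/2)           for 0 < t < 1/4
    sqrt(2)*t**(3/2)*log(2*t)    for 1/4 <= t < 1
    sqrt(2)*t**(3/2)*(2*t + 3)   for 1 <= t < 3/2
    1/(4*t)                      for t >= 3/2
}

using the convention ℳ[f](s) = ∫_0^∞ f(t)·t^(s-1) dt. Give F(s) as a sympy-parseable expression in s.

invert the shared t-power to get 2*sqrt(2)*t**(3/2) on [0, 1/4); sqrt(2)*sqrt(t)*log(2*t) on [1/4, 1); sqrt(2)*sqrt(t)*(2*t + 3) on [1, 3/2); …
back out the common scale on t: t**(3/2) on [0, 1/2); sqrt(t)*log(t) on [1/2, 2); sqrt(t)*(t + 3) on [2, 3); …
reversing the shared t-power: t on [0, 1/2); log(t) on [1/2, 2); t + 3 on [2, 3); …
slice at 1/4, 1, 3/2, transform all 4 pieces, and sum them
over [0, 1/4), the kernel integral of 2*sqrt(2)*t**(5/2) enters the sum
∫ over [1/4, 1) of sqrt(2)*t**(3/2)*log(2*t)·t^(s-1) joins the sum
[1, 3/2) adds the kernel integral of sqrt(2)*t**(3/2)*(2*t + 3)
piece [3/2, ∞): integrate 1/(4*t) against the kernel

2**(1/2 - 2*s)*(720*2**(2*s)*(1 - s)*(2*s + 3)**2 + 144*2**(2*s)*(s - 1)*(2*s + 3)*(2*s + 5)*log(2) - 864*2**(2*s)*(s - 1)*(2*s + 3) - 288*2**(2*s)*(s - 1)*(2*s + 5) + 648*6**(s + 1/2)*(s - 1)*(2*s + 3)**2 + 648*6**(s + 1/2)*(s - 1)*(2*s + 3) - 2*sqrt(3)*6**(s + 1/2)*(2*s + 3)**2*(2*s + 5) + 9*(s - 1)*(2*s + 3)**2 + 18*(s - 1)*(2*s + 3)*(2*s + 5)*log(2) + 36*(s - 1)*(2*s + 5))/(72*(s - 1)*(2*s + 3)**2*(2*s + 5))
  -5/2 < Re(s) < 1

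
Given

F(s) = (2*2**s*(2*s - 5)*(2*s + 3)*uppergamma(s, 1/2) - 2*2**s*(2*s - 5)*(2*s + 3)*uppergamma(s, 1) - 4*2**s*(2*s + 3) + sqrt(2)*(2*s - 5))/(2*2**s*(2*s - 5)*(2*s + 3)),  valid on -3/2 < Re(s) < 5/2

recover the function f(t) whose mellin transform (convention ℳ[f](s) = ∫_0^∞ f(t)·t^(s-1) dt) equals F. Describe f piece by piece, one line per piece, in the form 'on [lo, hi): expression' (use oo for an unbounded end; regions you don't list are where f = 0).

split f at 1/2, 1: ℳ[f](s) collects 3 kernel integrals
the [0, 1/2) slice contributes ∫ t**(3/2)·t^(s-1) dt
segment [1/2, 1) carries exp(-t); integrate it
∫ t**(-5/2)·t^(s-1) over [1, ∞)

on [0, 1/2): t**(3/2)
on [1/2, 1): exp(-t)
on [1, oo): t**(-5/2)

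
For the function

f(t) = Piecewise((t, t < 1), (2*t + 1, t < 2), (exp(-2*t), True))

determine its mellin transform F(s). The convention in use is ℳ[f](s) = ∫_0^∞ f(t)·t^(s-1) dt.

(2**s*s*(s + 1)*uppergamma(s, 4) - 2*4**s*s - 4**s + 5*8**s*s + 8**s)/(4**s*s*(s + 1))
  Re(s) > -1

f breaks at 1, 2 into 3 integrals to sum
segment 0 to 1 holds t; add its integral
between 1 and 2 the integrand is (2*t + 1)·t^(s-1)
[2, ∞) adds the kernel integral of exp(-2*t)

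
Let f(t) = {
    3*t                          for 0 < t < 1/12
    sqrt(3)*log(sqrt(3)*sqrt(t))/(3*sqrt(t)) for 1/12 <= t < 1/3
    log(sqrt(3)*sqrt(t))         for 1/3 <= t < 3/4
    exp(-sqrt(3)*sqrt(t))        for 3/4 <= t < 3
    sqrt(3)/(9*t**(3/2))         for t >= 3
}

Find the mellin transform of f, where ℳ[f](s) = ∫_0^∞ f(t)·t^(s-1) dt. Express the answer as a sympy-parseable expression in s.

the common scale on t comes off first: t on [0, 1/4); log(sqrt(t))/sqrt(t) on [1/4, 1); log(sqrt(t)) on [1, 9/4); …
back out the power substitution: t**2 on [0, 1/2); log(t)/t on [1/2, 1); log(t) on [1, 3/2); …
integrate the 5 segments split at 1/12, 1/3, 3/4, 3, then add the results
between 0 and 1/12 the integrand is 3*t·t^(s-1)
the [1/12, 1/3) slice contributes ∫ sqrt(3)*log(sqrt(3)*sqrt(t))/(3*sqrt(t))·t^(s-1) dt
∫ over [1/3, 3/4) of log(sqrt(3)*sqrt(t))·t^(s-1) joins the sum
piece [3/4, 3): integrate exp(-sqrt(3)*sqrt(t)) against the kernel
for t in [3, ∞): the term is ∫ sqrt(3)/(9*t**(3/2))·t^(s-1)

(432*2**(2*s)*s**2*(2*s - 3)*(2*s + 2)*(4*s**2 - 4*s + 1)*uppergamma(2*s, 3/2) - 432*2**(2*s)*s**2*(2*s - 3)*(2*s + 2)*(4*s**2 - 4*s + 1)*uppergamma(2*s, 3) - 432*2**(2*s)*s**2*(2*s - 3)*(2*s + 2) + 108*2**(2*s)*(2*s - 3)*(2*s + 2)*(4*s**2 - 4*s + 1) - 216*3**(2*s)*s*(2*s - 3)*(2*s + 2)*(4*s**2 - 4*s + 1)*log(2) + 216*3**(2*s)*s*(2*s - 3)*(2*s + 2)*(4*s**2 - 4*s + 1)*log(3) - 108*3**(2*s)*(2*s - 3)*(2*s + 2)*(4*s**2 - 4*s + 1) - 16*6**(2*s)*s**2*(2*s + 2)*(4*s**2 - 4*s + 1) + 1728*s**3*(2*s - 3)*(2*s + 2)*log(2) - 864*s**2*(2*s - 3)*(2*s + 2)*log(2) + 864*s**2*(2*s - 3)*(2*s + 2) + 108*s**2*(2*s - 3)*(4*s**2 - 4*s + 1))/(216*2**(2*s)*3**s*s**2*(2*s - 3)*(2*s + 2)*(4*s**2 - 4*s + 1))
  -1 < Re(s) < 3/2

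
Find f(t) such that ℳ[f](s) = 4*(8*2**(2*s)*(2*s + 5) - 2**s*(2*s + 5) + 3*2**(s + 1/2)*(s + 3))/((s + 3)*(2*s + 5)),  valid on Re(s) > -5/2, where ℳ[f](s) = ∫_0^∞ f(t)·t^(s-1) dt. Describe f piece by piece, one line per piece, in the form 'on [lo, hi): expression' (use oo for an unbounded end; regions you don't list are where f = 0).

on [0, 2): 3*t**(5/2)/2
on [2, 4): t**3/2

f breaks at 2 into 2 integrals to sum
for t in [0, 2): the term is ∫ 3*t**(5/2)/2·t^(s-1)
∫ t**3/2·t^(s-1) over [2, 4)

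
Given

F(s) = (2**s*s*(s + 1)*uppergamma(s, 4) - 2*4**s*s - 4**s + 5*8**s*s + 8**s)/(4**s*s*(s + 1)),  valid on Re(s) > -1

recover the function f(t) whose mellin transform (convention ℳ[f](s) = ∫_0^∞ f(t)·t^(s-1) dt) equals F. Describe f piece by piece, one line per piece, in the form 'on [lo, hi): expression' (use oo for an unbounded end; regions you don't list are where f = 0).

on [0, 1): t
on [1, 2): 2*t + 1
on [2, oo): exp(-2*t)

along the cuts 1, 2, ℳ[f](s) splits into 3 integrals
for t in [0, 1): the term is ∫ t·t^(s-1)
∫ over [1, 2) of (2*t + 1)·t^(s-1) joins the sum
between 2 and ∞ the integrand is exp(-2*t)·t^(s-1)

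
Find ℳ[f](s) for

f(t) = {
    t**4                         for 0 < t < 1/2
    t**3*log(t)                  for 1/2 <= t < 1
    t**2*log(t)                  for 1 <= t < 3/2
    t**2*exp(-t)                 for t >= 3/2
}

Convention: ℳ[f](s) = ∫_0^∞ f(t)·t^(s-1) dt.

(16*2**s*(s + 2)**2*(s + 4)*(2*s + (s + 2)**2 + 5)*uppergamma(s + 2, 3/2) - 16*2**s*(s + 2)**2*(s + 4) + 16*2**s*(s + 4)*(2*s + (s + 2)**2 + 5) + 3**s*(s + 2)*(s + 4)*(-36*log(2) + 36*log(3))*(2*s + (s + 2)**2 + 5) - 36*3**s*(s + 4)*(2*s + (s + 2)**2 + 5) + (s + 2)**3*(s + 4)*log(4) + (s + 2)**2*(s + 4)*log(4) + 2*(s + 2)**2*(s + 4) + (s + 2)**2*(2*s + (s + 2)**2 + 5))/(16*2**s*(s + 2)**2*(s + 4)*(2*s + (s + 2)**2 + 5))
  Re(s) > -4

reversing the shared t-power: t**2 on [0, 1/2); t*log(t) on [1/2, 1); log(t) on [1, 3/2); …
decompose at 1/2, 1, 3/2; ℳ[f](s) sums the 4 pieces' integrals
[0, 1/2) adds the kernel integral of t**4
on [1/2, 1): add ∫ t**3*log(t)·t^(s-1) dt
the [1, 3/2) slice contributes ∫ t**2*log(t)·t^(s-1) dt
segment [3/2, ∞) carries t**2*exp(-t); integrate it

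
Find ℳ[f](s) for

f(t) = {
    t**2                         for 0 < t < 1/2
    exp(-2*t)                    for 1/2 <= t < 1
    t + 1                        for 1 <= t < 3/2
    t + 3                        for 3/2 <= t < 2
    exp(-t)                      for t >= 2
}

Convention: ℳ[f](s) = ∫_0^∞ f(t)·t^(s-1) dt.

(20*2**(2*s)*s*(s + 2) + 12*2**(2*s)*(s + 2) + 4*2**s*s*(s + 1)*(s + 2)*uppergamma(s, 2) - 8*2**s*s*(s + 2) - 4*2**s*(s + 2) - 8*3**s*s*(s + 2) - 8*3**s*(s + 2) + 4*s*(s + 1)*(s + 2)*uppergamma(s, 1) - 4*s*(s + 1)*(s + 2)*uppergamma(s, 2) + s*(s + 1))/(4*2**s*s*(s + 1)*(s + 2))
  Re(s) > -2

summing 5 kernel integrals split by 1/2, 1, 3/2, 2 yields ℳ[f](s)
segment 0 to 1/2 holds t**2; add its integral
on [1/2, 1) integrate f = exp(-2*t) against the kernel
between 1 and 3/2 the integrand is (t + 1)·t^(s-1)
∫ over [3/2, 2) of (t + 3)·t^(s-1) joins the sum
on [2, ∞): add ∫ exp(-t)·t^(s-1) dt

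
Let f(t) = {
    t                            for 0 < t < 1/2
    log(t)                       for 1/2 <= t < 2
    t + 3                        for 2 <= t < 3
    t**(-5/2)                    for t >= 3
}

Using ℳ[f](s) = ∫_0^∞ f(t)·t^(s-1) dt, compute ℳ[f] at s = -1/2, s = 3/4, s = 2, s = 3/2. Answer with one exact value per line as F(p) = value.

split f at 1/2, 2, 3: ℳ[f](s) collects 4 kernel integrals
over [0, 1/2), the kernel integral of t enters the sum
piece [1/2, 2): integrate log(t) against the kernel
on [2, 3) integrate f = (t + 3) against the kernel
on [3, ∞) integrate f = t**(-5/2) against the kernel

F(-1/2) = sqrt(2)*(-486*log(2) + sqrt(2) + 648)/162
F(3/4) = 2**(1/4)*(-436*sqrt(2) + 2*2**(3/4)*3**(1/4) + 65 + log(2**(42 + 84*sqrt(2))) + 180*6**(3/4))/63
F(2) = 2*sqrt(3)/3 + 17*log(2)/8 + 207/16
F(3/2) = sqrt(2)*(-1139 + 30*sqrt(2) + 270*log(2) + 864*sqrt(6))/180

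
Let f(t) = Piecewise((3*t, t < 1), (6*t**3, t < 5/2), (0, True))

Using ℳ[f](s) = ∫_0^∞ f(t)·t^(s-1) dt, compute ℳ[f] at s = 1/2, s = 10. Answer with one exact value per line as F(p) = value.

F(1/2) = 2/7 + 375*sqrt(10)/28
F(10) = 40283092533/585728

treat the 2 regions marked off by 1 separately and sum
between 0 and 1 the integrand is 3*t·t^(s-1)
segment 1 to 5/2 holds 6*t**3; add its integral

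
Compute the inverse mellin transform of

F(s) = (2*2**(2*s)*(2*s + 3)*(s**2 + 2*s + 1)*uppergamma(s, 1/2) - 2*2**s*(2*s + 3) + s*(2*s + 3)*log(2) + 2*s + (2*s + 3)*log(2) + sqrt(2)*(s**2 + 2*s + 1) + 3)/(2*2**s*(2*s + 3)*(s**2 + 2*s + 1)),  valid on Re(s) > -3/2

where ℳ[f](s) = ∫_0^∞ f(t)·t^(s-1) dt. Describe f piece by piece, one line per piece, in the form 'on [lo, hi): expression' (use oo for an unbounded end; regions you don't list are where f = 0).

on [0, 1/2): t**(3/2)
on [1/2, 1): t*log(t)
on [1, oo): exp(-t/2)

breakpoints 1/2, 1: one integral from each of the 3 segments
∫ over [0, 1/2) of t**(3/2)·t^(s-1) joins the sum
for t in [1/2, 1): the term is ∫ t*log(t)·t^(s-1)
on [1, ∞): add ∫ exp(-t/2)·t^(s-1) dt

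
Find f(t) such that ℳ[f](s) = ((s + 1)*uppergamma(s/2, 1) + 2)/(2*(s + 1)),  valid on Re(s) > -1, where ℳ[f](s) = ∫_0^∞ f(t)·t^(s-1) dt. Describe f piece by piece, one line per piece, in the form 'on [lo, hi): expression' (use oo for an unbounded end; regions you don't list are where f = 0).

the power substitution comes off first: sqrt(t) on [0, 1); exp(-t) on [1, ∞)
slice at 1, transform all 2 pieces, and sum them
for t in [0, 1): the term is ∫ t·t^(s-1)
over [1, ∞), the kernel integral of exp(-t**2) enters the sum

on [0, 1): t
on [1, oo): exp(-t**2)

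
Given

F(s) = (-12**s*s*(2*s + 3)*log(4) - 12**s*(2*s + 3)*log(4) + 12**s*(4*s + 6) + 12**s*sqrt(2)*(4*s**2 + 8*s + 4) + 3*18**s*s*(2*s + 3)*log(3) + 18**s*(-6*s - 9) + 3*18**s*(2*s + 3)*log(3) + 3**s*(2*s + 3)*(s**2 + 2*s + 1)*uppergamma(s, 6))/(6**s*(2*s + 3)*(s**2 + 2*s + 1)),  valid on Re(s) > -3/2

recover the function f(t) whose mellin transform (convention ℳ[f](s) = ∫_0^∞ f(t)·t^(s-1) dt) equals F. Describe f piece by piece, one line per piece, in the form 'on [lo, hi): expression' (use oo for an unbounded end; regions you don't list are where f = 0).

on [0, 2): t**(3/2)
on [2, 3): t*log(t)
on [3, oo): exp(-2*t)

treat the 3 regions marked off by 2, 3 separately and sum
[0, 2) adds the kernel integral of t**(3/2)
on [2, 3) integrate f = t*log(t) against the kernel
∫ exp(-2*t)·t^(s-1) over [3, ∞)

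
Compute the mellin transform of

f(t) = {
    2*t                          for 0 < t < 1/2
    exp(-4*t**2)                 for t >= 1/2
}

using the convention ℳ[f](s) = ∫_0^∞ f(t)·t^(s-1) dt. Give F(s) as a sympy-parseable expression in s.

the common scale on t comes off first: t on [0, 1); exp(-t**2) on [1, ∞)
invert the power substitution to get sqrt(t) on [0, 1); exp(-t) on [1, ∞)
treat the 2 regions marked off by 1/2 separately and sum
for t in [0, 1/2): the term is ∫ 2*t·t^(s-1)
∫ over [1/2, ∞) of exp(-4*t**2)·t^(s-1) joins the sum

((s + 1)*uppergamma(s/2, 1) + 2)/(2*2**s*(s + 1))
  Re(s) > -1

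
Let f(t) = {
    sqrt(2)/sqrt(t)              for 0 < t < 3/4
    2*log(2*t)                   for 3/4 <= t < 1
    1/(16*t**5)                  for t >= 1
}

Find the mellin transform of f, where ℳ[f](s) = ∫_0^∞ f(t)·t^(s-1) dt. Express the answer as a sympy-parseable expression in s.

back out the shared t-power: sqrt(2)*sqrt(t) on [0, 3/4); 2*t*log(2*t) on [3/4, 1); 1/(16*t**4) on [1, ∞)
remove the common scale on t first: sqrt(t) on [0, 3/2); t*log(t) on [3/2, 2); t**(-4) on [2, ∞)
cuts at 3/4, 1: linearity sums the 3 kernel integrals
over [0, 3/4), the kernel integral of sqrt(2)/sqrt(t) enters the sum
piece [3/4, 1): integrate 2*log(2*t) against the kernel
piece [1, ∞): integrate 1/(16*t**5) against the kernel

2**(2 - 2*s)*(32*2**(2*s - 2)*(s - 5)*(s - 1)*(2*s - 1)*log(2) - 32*2**(2*s - 2)*(s - 5)*(2*s - 1) + 32*2**(2*s - 2)*(s - 5)*(2*s - 1)*log(2) - 2**(2*s - 2)*(2*s - 1)*(2*s + (s - 1)**2 - 1) - 24*3**(s - 1)*(s - 5)*(s - 1)*(2*s - 1)*log(3) + 24*3**(s - 1)*(s - 5)*(s - 1)*(2*s - 1)*log(2) - 24*3**(s - 1)*(s - 5)*(2*s - 1)*log(3) + 24*3**(s - 1)*(s - 5)*(2*s - 1)*log(2) + 24*3**(s - 1)*(s - 5)*(2*s - 1) + 16*3**(s - 1)*sqrt(6)*(s - 5)*(2*s + (s - 1)**2 - 1))/(16*(s - 5)*(2*s - 1)*(2*s + (s - 1)**2 - 1))
  1/2 < Re(s) < 5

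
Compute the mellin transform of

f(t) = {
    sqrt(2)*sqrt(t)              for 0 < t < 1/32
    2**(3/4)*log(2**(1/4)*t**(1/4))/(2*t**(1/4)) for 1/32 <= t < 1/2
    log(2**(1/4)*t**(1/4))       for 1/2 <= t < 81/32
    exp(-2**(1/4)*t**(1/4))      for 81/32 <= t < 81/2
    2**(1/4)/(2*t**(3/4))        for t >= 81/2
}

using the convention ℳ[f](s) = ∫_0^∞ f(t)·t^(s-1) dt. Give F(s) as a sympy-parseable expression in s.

strip the common scale on t: sqrt(t) on [0, 1/16); log(t**(1/4))/t**(1/4) on [1/16, 1); log(t**(1/4)) on [1, 81/16); …
remove the power substitution first: t on [0, 1/4); log(sqrt(t))/sqrt(t) on [1/4, 1); log(sqrt(t)) on [1, 9/4); …
the power substitution comes off first: t**2 on [0, 1/2); log(t)/t on [1/2, 1); log(t) on [1, 3/2); …
the 5 pieces separated at 1/32, 1/2, 81/32, 81/2 each add one integral
the [0, 1/32) slice contributes ∫ sqrt(2)*sqrt(t)·t^(s-1) dt
for t in [1/32, 1/2): the term is ∫ 2**(3/4)*log(2**(1/4)*t**(1/4))/(2*t**(1/4))·t^(s-1)
the [1/2, 81/32) slice contributes ∫ log(2**(1/4)*t**(1/4))·t^(s-1) dt
∫ over [81/32, 81/2) of exp(-2**(1/4)*t**(1/4))·t^(s-1) joins the sum
piece [81/2, ∞): integrate 2**(1/4)/(2*t**(3/4)) against the kernel

(1728*2**(4*s)*s**2*(4*s - 3)*(4*s + 2)*(16*s**2 - 8*s + 1)*uppergamma(4*s, 3/2) - 1728*2**(4*s)*s**2*(4*s - 3)*(4*s + 2)*(16*s**2 - 8*s + 1)*uppergamma(4*s, 3) - 1728*2**(4*s)*s**2*(4*s - 3)*(4*s + 2) + 108*2**(4*s)*(4*s - 3)*(4*s + 2)*(16*s**2 - 8*s + 1) - 432*3**(4*s)*s*(4*s - 3)*(4*s + 2)*(16*s**2 - 8*s + 1)*log(2) + 432*3**(4*s)*s*(4*s - 3)*(4*s + 2)*(16*s**2 - 8*s + 1)*log(3) - 108*3**(4*s)*(4*s - 3)*(4*s + 2)*(16*s**2 - 8*s + 1) - 64*6**(4*s)*s**2*(4*s + 2)*(16*s**2 - 8*s + 1) + 13824*s**3*(4*s - 3)*(4*s + 2)*log(2) - 3456*s**2*(4*s - 3)*(4*s + 2)*log(2) + 3456*s**2*(4*s - 3)*(4*s + 2) + 432*s**2*(4*s - 3)*(16*s**2 - 8*s + 1))/(432*2**(5*s)*s**2*(4*s - 3)*(4*s + 2)*(16*s**2 - 8*s + 1))
  -1/2 < Re(s) < 3/4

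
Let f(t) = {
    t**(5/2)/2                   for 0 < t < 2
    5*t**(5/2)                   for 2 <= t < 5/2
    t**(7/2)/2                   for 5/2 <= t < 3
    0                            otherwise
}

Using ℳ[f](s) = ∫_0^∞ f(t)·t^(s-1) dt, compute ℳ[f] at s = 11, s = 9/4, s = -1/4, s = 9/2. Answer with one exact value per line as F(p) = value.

F(11) = -8192*sqrt(2)/3 + 543212890625*sqrt(10)/25657344 + 4782969*sqrt(3)/29
F(9/4) = -288*2**(3/4)/19 + 486*3**(3/4)/23 + 228125*2**(1/4)*5**(3/4)/13984
F(-1/4) = -8*2**(1/4) + 54*3**(1/4)/13 + 5375*2**(3/4)*5**(1/4)/936
F(9/2) = 2737663/4096

summing 3 kernel integrals split by 2, 5/2 yields ℳ[f](s)
segment 0 to 2 holds t**(5/2)/2; add its integral
over [2, 5/2), the kernel integral of 5*t**(5/2) enters the sum
over [5/2, 3), the kernel integral of t**(7/2)/2 enters the sum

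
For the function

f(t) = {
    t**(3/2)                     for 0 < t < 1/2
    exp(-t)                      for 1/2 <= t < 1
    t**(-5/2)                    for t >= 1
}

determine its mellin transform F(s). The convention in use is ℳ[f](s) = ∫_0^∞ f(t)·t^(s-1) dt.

(2*2**s*(2*s - 5)*(2*s + 3)*uppergamma(s, 1/2) - 2*2**s*(2*s - 5)*(2*s + 3)*uppergamma(s, 1) - 4*2**s*(2*s + 3) + sqrt(2)*(2*s - 5))/(2*2**s*(2*s - 5)*(2*s + 3))
  -3/2 < Re(s) < 5/2

linearity at 1/2, 1 turns ℳ[f](s) into 3 summed integrals
the [0, 1/2) slice contributes ∫ t**(3/2)·t^(s-1) dt
on [1/2, 1) integrate f = exp(-t) against the kernel
[1, ∞) adds the kernel integral of t**(-5/2)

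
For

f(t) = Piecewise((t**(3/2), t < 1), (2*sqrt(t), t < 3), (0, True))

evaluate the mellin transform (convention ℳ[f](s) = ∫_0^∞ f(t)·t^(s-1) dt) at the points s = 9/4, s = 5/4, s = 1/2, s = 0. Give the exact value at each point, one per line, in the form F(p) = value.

the 2 pieces separated at 1 each add one integral
the [0, 1) slice contributes ∫ t**(3/2)·t^(s-1) dt
for t in [1, 3): the term is ∫ 2*sqrt(t)·t^(s-1)

F(9/4) = -76/165 + 72*3**(3/4)/11
F(5/4) = -60/77 + 24*3**(3/4)/7
F(1/2) = 9/2
F(0) = -10/3 + 4*sqrt(3)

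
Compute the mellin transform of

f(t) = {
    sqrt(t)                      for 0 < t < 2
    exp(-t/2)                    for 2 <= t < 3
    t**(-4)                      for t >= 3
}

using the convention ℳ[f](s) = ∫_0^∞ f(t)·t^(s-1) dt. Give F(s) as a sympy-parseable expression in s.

linearity at 2, 3 turns ℳ[f](s) into 3 summed integrals
segment 0 to 2 holds sqrt(t); add its integral
between 2 and 3 the integrand is exp(-t/2)·t^(s-1)
on [3, ∞): add ∫ t**(-4)·t^(s-1) dt

(2**s*(s - 4)*(2*s + 1)*uppergamma(s, 1) - 2**s*(s - 4)*(2*s + 1)*uppergamma(s, 3/2) + 2*2**(s + 1/2)*(s - 4) - 3**s*(2*s + 1)/81)/((s - 4)*(2*s + 1))
  -1/2 < Re(s) < 4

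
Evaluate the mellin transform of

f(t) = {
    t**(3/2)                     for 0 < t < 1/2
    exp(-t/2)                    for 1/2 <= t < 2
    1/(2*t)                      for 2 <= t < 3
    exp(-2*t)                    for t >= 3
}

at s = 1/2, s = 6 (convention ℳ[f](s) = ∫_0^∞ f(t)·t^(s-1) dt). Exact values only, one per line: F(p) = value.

F(1/2) = -sqrt(3)/3 - sqrt(2)*sqrt(pi)*erfc(1) + sqrt(2)*sqrt(pi)*erfc(sqrt(6))/2 + 1/8 + sqrt(2)/2 + sqrt(2)*sqrt(pi)*erfc(1/2)
F(6) = -20864*exp(-1) + sqrt(2)/1920 + 2697*exp(-6)/8 + 211/10 + 157781*exp(-1/4)/16

summing 4 kernel integrals split by 1/2, 2, 3 yields ℳ[f](s)
the [0, 1/2) slice contributes ∫ t**(3/2)·t^(s-1) dt
segment [1/2, 2) carries exp(-t/2); integrate it
for t in [2, 3): the term is ∫ 1/(2*t)·t^(s-1)
∫ over [3, ∞) of exp(-2*t)·t^(s-1) joins the sum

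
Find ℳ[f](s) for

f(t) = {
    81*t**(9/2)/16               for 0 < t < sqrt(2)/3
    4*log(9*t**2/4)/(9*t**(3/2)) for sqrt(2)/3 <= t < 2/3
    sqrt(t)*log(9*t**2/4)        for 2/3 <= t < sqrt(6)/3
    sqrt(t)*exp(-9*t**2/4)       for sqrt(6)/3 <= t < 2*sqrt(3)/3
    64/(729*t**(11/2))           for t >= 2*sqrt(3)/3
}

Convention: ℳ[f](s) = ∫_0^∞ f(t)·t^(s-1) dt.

2**(-s/2 - 1/4)*(3/2)**(-s - 1/2)*(27*2**(s/2 + 1/4)*(s/2 - 11/4)*(s/2 + 9/4)*(s + 1/2)**2*(-s + (s + 1/2)**2/4 + 1/2)*uppergamma(s/2 + 1/4, 3/2) - 27*2**(s/2 + 1/4)*(s/2 - 11/4)*(s/2 + 9/4)*(s + 1/2)**2*(-s + (s + 1/2)**2/4 + 1/2)*uppergamma(s/2 + 1/4, 3) - 27*2**(s/2 + 1/4)*(s/2 - 11/4)*(s/2 + 9/4)*(s + 1/2)**2 + 108*2**(s/2 + 1/4)*(s/2 - 11/4)*(s/2 + 9/4)*(-s + (s + 1/2)**2/4 + 1/2) - 54*3**(s/2 + 1/4)*(s/2 - 11/4)*(s/2 + 9/4)*(s + 1/2)*(-s + (s + 1/2)**2/4 + 1/2)*log(2) + 54*3**(s/2 + 1/4)*(s/2 - 11/4)*(s/2 + 9/4)*(s + 1/2)*(-s + (s + 1/2)**2/4 + 1/2)*log(3) - 108*3**(s/2 + 1/4)*(s/2 - 11/4)*(s/2 + 9/4)*(-s + (s + 1/2)**2/4 + 1/2) - 6**(s/2 + 1/4)*(s/2 + 9/4)*(s + 1/2)**2*(-s + (s + 1/2)**2/4 + 1/2) + 27*(s/2 - 11/4)*(s/2 + 9/4)*(s + 1/2)**3*log(2) - 54*(s/2 - 11/4)*(s/2 + 9/4)*(s + 1/2)**2*log(2) + 54*(s/2 - 11/4)*(s/2 + 9/4)*(s + 1/2)**2 + 27*(s/2 - 11/4)*(s + 1/2)**2*(-s + (s + 1/2)**2/4 + 1/2)/4)/(54*(s/2 - 11/4)*(s/2 + 9/4)*(s + 1/2)**2*(-s + (s + 1/2)**2/4 + 1/2))
  -9/2 < Re(s) < 11/2

strip the shared t-power: 81*t**4/16 on [0, sqrt(2)/3); 4*log(9*t**2/4)/(9*t**2) on [sqrt(2)/3, 2/3); log(9*t**2/4) on [2/3, sqrt(6)/3); …
strip the common scale on t: t**4 on [0, sqrt(2)/2); log(t**2)/t**2 on [sqrt(2)/2, 1); log(t**2) on [1, sqrt(6)/2); …
the power substitution comes off first: t**2 on [0, 1/2); log(t)/t on [1/2, 1); log(t) on [1, 3/2); …
along the cuts sqrt(2)/3, 2/3, sqrt(6)/3, 2*sqrt(3)/3, ℳ[f](s) splits into 5 integrals
the [0, sqrt(2)/3) slice contributes ∫ 81*t**(9/2)/16·t^(s-1) dt
on [sqrt(2)/3, 2/3) integrate f = 4*log(9*t**2/4)/(9*t**(3/2)) against the kernel
the [2/3, sqrt(6)/3) slice contributes ∫ sqrt(t)*log(9*t**2/4)·t^(s-1) dt
over [sqrt(6)/3, 2*sqrt(3)/3), the kernel integral of sqrt(t)*exp(-9*t**2/4) enters the sum
segment 2*sqrt(3)/3 to ∞ holds 64/(729*t**(11/2)); add its integral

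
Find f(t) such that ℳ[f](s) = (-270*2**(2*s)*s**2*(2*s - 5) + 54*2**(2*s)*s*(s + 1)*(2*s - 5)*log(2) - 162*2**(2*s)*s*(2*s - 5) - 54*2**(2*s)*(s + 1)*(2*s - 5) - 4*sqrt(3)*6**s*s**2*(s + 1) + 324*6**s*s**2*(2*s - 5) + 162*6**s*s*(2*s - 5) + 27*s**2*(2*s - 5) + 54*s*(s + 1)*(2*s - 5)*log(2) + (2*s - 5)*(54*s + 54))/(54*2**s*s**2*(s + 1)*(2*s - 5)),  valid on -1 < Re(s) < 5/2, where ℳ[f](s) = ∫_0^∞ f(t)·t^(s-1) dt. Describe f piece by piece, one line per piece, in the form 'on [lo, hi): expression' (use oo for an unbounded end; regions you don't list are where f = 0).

on [0, 1/2): t
on [1/2, 2): log(t)
on [2, 3): t + 3
on [3, oo): t**(-5/2)

f breaks at 1/2, 2, 3 into 4 integrals to sum
∫ over [0, 1/2) of t·t^(s-1) joins the sum
∫ over [1/2, 2) of log(t)·t^(s-1) joins the sum
∫ (t + 3)·t^(s-1) over [2, 3)
∫ over [3, ∞) of t**(-5/2)·t^(s-1) joins the sum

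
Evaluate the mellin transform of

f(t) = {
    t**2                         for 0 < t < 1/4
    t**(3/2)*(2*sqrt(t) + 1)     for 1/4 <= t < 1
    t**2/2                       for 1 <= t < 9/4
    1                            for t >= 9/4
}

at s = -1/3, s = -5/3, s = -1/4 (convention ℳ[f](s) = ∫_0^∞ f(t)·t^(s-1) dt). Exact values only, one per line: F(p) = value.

remove the shared t-power first: t**(3/2) on [0, 1/4); t*(2*sqrt(t) + 1) on [1/4, 1); t**(3/2)/2 on [1, 9/4); …
reversing the shared t-power: sqrt(t) on [0, 1/4); 2*sqrt(t) + 1 on [1/4, 1); sqrt(t)/2 on [1, 9/4); …
back out the power substitution: t on [0, 1/2); 2*t + 1 on [1/2, 1); t/2 on [1, 3/2); …
breakpoints 1/4, 1, 9/4: one integral from each of the 4 segments
the [0, 1/4) slice contributes ∫ t**2·t^(s-1) dt
over [1/4, 1), the kernel integral of t**(3/2)*(2*sqrt(t) + 1) enters the sum
∫ over [1, 9/4) of t**2/2·t^(s-1) joins the sum
piece [9/4, ∞): integrate 1 against the kernel

F(-1/3) = 2**(2/3)*(-162 + 984*2**(1/3) + 1687*3**(1/3))/1120
F(-5/3) = 2**(1/3)*(-405*2**(2/3) + 437*3**(2/3) + 2430)/540
F(-1/4) = -19*sqrt(2)/140 + 58/35 + 305*sqrt(6)/168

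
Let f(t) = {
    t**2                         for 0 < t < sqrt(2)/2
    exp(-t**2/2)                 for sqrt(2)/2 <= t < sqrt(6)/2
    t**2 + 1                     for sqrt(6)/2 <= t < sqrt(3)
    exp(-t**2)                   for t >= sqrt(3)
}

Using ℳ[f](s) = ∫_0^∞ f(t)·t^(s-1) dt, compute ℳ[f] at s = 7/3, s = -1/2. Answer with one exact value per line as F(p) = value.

peel off the power substitution: t on [0, 1/2); exp(-t/2) on [1/2, 3/2); t + 1 on [3/2, 3); …
integrate the 4 segments split at sqrt(2)/2, sqrt(6)/2, sqrt(3), then add the results
segment 0 to sqrt(2)/2 holds t**2; add its integral
∫ exp(-t**2/2)·t^(s-1) over [sqrt(2)/2, sqrt(6)/2)
[sqrt(6)/2, sqrt(3)) adds the kernel integral of (t**2 + 1)
for t in [sqrt(3), ∞): the term is ∫ exp(-t**2)·t^(s-1)

F(7/3) = 2**(5/6)*(-423*3**(1/6) - 364*2**(1/3)*uppergamma(7/6, 3/4) + 182*2**(1/6)*uppergamma(7/6, 3) + 21 + 364*2**(1/3)*uppergamma(7/6, 1/4) + 1224*6**(1/6))/728
F(-1/2) = -2**(3/4)*uppergamma(-1/4, 3/4)/4 + uppergamma(-1/4, 3)/2 + 2**(1/4)/3 + 2**(3/4)*uppergamma(-1/4, 1/4)/4 + 2**(1/4)*3**(3/4)/3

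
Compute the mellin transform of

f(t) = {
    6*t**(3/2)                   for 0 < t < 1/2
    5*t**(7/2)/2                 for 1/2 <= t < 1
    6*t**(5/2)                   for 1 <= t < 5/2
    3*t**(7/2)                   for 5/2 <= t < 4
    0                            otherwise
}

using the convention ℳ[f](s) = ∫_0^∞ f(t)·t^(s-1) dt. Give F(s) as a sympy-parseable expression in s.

decompose at 1/2, 1, 5/2; ℳ[f](s) sums the 4 pieces' integrals
over [0, 1/2), the kernel integral of 6*t**(3/2) enters the sum
between 1/2 and 1 the integrand is 5*t**(7/2)/2·t^(s-1)
the [1, 5/2) slice contributes ∫ 6*t**(5/2)·t^(s-1) dt
over [5/2, 4), the kernel integral of 3*t**(7/2) enters the sum

(49152*2**(3*s)*s**2 + 196608*2**(3*s)*s + 184320*2**(3*s) - 448*2**s*s**2 - 2560*2**s*s - 2832*2**s - 600*sqrt(10)*5**s*s**2 + 1350*sqrt(10)*5**s + 172*sqrt(2)*s**2 + 1072*sqrt(2)*s + 1605*sqrt(2))/(16*2**s*(8*s**3 + 60*s**2 + 142*s + 105))
  Re(s) > -3/2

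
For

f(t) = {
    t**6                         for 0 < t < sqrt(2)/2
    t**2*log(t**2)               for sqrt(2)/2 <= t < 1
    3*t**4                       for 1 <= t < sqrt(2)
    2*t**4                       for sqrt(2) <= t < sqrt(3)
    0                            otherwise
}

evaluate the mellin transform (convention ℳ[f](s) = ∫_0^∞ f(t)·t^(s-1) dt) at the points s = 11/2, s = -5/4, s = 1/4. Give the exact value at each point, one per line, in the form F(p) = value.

undo the power substitution: t**3 on [0, 1/2); t*log(t) on [1/2, 1); 3*t**2 on [1, 2); …
strip the shared t-power: t on [0, 1/2); log(t)/t on [1/2, 1); 3 on [1, 2); …
breakpoints sqrt(2)/2, 1, sqrt(2): one integral from each of the 4 segments
segment [0, sqrt(2)/2) carries t**6; integrate it
for t in [sqrt(2)/2, 1): the term is ∫ t**2*log(t**2)·t^(s-1)
on [1, sqrt(2)) integrate f = 3*t**4 against the kernel
[sqrt(2), sqrt(3)) adds the kernel integral of 2*t**4

F(11/2) = 2**(1/4)*(-552736*2**(3/4) + 11267 + 26220*log(2) + 5299200*sqrt(2) + 26827200*6**(3/4))/3146400
F(-5/4) = 2**(5/8)*(-8740*2**(3/8) + 2508*log(2) + 1368*2**(3/4) + 6787 + 4104*6**(3/8))/3762
F(1/4) = 2**(7/8)*(-75800*2**(1/8) + 15300*log(2) + 14977 + 64800*2**(1/4) + 291600*6**(1/8))/137700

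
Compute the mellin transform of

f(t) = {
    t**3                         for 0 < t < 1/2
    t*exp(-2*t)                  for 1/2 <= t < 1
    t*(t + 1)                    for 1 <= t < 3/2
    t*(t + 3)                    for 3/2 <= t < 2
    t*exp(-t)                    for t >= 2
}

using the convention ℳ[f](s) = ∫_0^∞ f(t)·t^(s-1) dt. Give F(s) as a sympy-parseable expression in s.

(80*2**(2*s)*(s + 1)*(s + 3) + 48*2**(2*s)*(s + 3) + 8*2**s*(s + 1)*(s + 2)*(s + 3)*uppergamma(s + 1, 2) - 16*2**s*(s + 1)*(s + 3) - 8*2**s*(s + 3) - 24*3**s*(s + 1)*(s + 3) - 24*3**s*(s + 3) + 4*(s + 1)*(s + 2)*(s + 3)*uppergamma(s + 1, 1) - 4*(s + 1)*(s + 2)*(s + 3)*uppergamma(s + 1, 2) + (s + 1)*(s + 2))/(8*2**s*(s + 1)*(s + 2)*(s + 3))
  Re(s) > -3

the shared t-power comes off first: t on [0, 1/2); exp(-2*t)/t on [1/2, 1); (t + 1)/t on [1, 3/2); …
the shared t-power comes off first: t**2 on [0, 1/2); exp(-2*t) on [1/2, 1); t + 1 on [1, 3/2); …
along the cuts 1/2, 1, 3/2, 2, ℳ[f](s) splits into 5 integrals
between 0 and 1/2 the integrand is t**3·t^(s-1)
on [1/2, 1): add ∫ t*exp(-2*t)·t^(s-1) dt
over [1, 3/2), the kernel integral of t*(t + 1) enters the sum
[3/2, 2) adds the kernel integral of t*(t + 3)
∫ t*exp(-t)·t^(s-1) over [2, ∞)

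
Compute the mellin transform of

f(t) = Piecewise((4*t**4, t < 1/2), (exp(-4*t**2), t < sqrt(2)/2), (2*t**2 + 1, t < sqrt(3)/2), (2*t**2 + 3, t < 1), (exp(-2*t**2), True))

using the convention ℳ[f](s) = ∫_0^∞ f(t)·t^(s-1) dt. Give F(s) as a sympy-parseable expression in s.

reversing the power substitution: 4*t**2 on [0, 1/4); exp(-4*t) on [1/4, 1/2); 2*t + 1 on [1/2, 3/4); …
strip the common scale on t: t**2 on [0, 1/2); exp(-2*t) on [1/2, 1); t + 1 on [1, 3/2); …
linearity at 1/2, sqrt(2)/2, sqrt(3)/2, 1 turns ℳ[f](s) into 5 summed integrals
on [0, 1/2) integrate f = 4*t**4 against the kernel
∫ over [1/2, sqrt(2)/2) of exp(-4*t**2)·t^(s-1) joins the sum
on [sqrt(2)/2, sqrt(3)/2): add ∫ (2*t**2 + 1)·t^(s-1) dt
over [sqrt(3)/2, 1), the kernel integral of (2*t**2 + 3) enters the sum
between 1 and ∞ the integrand is exp(-2*t**2)·t^(s-1)

(2*2**(s/2)*s*(s + 2)*(s + 4)*uppergamma(s/2, 2) - 8*2**(s/2)*s*(s + 4) - 8*2**(s/2)*(s + 4) + 20*2**s*s*(s + 4) + 24*2**s*(s + 4) - 8*3**(s/2)*s*(s + 4) - 16*3**(s/2)*(s + 4) + 2*s*(s + 2)*(s + 4)*uppergamma(s/2, 1) - 2*s*(s + 2)*(s + 4)*uppergamma(s/2, 2) + s*(s + 2))/(4*2**s*s*(s + 2)*(s + 4))
  Re(s) > -4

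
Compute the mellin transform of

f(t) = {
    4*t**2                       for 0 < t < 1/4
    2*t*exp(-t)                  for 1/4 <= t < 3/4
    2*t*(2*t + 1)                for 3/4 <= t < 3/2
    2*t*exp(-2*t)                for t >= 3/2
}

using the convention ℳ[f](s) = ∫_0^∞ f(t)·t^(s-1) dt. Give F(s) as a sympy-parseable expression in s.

(8*2**(2*s)*(s + 1)*(s + 2)*uppergamma(s + 1, 1/4) - 8*2**(2*s)*(s + 1)*(s + 2)*uppergamma(s + 1, 3/4) + 4*2**s*(s + 1)*(s + 2)*uppergamma(s + 1, 3) - 15*3**s*(s + 1) - 6*3**s + 48*6**s*(s + 1) + 12*6**s + s + 1)/(4*2**(2*s)*(s + 1)*(s + 2))
  Re(s) > -2

peel off the common scale on t: t**2 on [0, 1/2); t*exp(-t/2) on [1/2, 3/2); t*(t + 1) on [3/2, 3); …
reversing the shared t-power: t on [0, 1/2); exp(-t/2) on [1/2, 3/2); t + 1 on [3/2, 3); …
linearity at 1/4, 3/4, 3/2 turns ℳ[f](s) into 4 summed integrals
segment [0, 1/4) carries 4*t**2; integrate it
segment 1/4 to 3/4 holds 2*t*exp(-t); add its integral
the [3/4, 3/2) slice contributes ∫ 2*t*(2*t + 1)·t^(s-1) dt
over [3/2, ∞), the kernel integral of 2*t*exp(-2*t) enters the sum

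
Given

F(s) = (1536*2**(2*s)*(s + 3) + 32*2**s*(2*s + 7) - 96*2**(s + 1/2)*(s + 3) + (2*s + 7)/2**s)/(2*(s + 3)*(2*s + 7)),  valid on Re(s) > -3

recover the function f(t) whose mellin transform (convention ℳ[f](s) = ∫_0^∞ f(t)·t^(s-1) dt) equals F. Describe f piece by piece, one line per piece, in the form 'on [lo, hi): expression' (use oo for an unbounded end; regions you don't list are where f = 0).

on [0, 1/2): 6*t**3
on [1/2, 2): 2*t**3
on [2, 4): 3*t**(7/2)

f breaks at 1/2, 2 into 3 integrals to sum
the [0, 1/2) slice contributes ∫ 6*t**3·t^(s-1) dt
segment 1/2 to 2 holds 2*t**3; add its integral
the [2, 4) slice contributes ∫ 3*t**(7/2)·t^(s-1) dt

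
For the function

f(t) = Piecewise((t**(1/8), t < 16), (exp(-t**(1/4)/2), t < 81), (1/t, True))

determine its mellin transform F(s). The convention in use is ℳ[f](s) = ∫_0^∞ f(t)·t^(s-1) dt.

remove the power substitution first: t**(1/4) on [0, 4); exp(-sqrt(t)/2) on [4, 9); t**(-2) on [9, ∞)
undo the power substitution: sqrt(t) on [0, 2); exp(-t/2) on [2, 3); t**(-4) on [3, ∞)
integrate the 3 segments split at 16, 81, then add the results
segment 0 to 16 holds t**(1/8); add its integral
for t in [16, 81): the term is ∫ exp(-t**(1/4)/2)·t^(s-1)
∫ 1/t·t^(s-1) over [81, ∞)

(324*2**(4*s)*(s - 1)*(8*s + 1)*uppergamma(4*s, 1) - 324*2**(4*s)*(s - 1)*(8*s + 1)*uppergamma(4*s, 3/2) + 648*2**(4*s + 1/2)*(s - 1) - 81**s*(8*s + 1))/(81*(s - 1)*(8*s + 1))
  -1/8 < Re(s) < 1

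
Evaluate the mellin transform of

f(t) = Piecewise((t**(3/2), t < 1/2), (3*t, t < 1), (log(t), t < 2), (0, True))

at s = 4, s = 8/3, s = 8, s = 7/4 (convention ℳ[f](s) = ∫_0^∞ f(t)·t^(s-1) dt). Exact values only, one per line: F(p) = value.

F(4) = -57/160 + sqrt(2)/352 + 4*log(2)
F(8/3) = -9*2**(2/3)/16 - 9*2**(1/3)/176 + 3*2**(5/6)/400 + 675/704 + 3*2**(2/3)*log(2)/2
F(8) = -5609/1536 + sqrt(2)/9728 + 32*log(2)
F(7/4) = -1615*2**(3/4)/2548 - 3*2**(1/4)/22 + 8*2**(3/4)*log(2)/7 + 764/539

split f at 1/2, 1: ℳ[f](s) collects 3 kernel integrals
∫ over [0, 1/2) of t**(3/2)·t^(s-1) joins the sum
over [1/2, 1), the kernel integral of 3*t enters the sum
∫ log(t)·t^(s-1) over [1, 2)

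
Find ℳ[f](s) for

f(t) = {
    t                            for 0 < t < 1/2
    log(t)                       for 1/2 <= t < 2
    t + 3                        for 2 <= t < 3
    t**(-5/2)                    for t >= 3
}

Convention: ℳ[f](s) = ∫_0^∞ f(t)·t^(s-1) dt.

split f at 1/2, 2, 3: ℳ[f](s) collects 4 kernel integrals
segment 0 to 1/2 holds t; add its integral
for t in [1/2, 2): the term is ∫ log(t)·t^(s-1)
segment [2, 3) carries (t + 3); integrate it
on [3, ∞): add ∫ t**(-5/2)·t^(s-1) dt

(-270*2**(2*s)*s**2*(2*s - 5) + 54*2**(2*s)*s*(s + 1)*(2*s - 5)*log(2) - 162*2**(2*s)*s*(2*s - 5) - 54*2**(2*s)*(s + 1)*(2*s - 5) - 4*sqrt(3)*6**s*s**2*(s + 1) + 324*6**s*s**2*(2*s - 5) + 162*6**s*s*(2*s - 5) + 27*s**2*(2*s - 5) + 54*s*(s + 1)*(2*s - 5)*log(2) + (2*s - 5)*(54*s + 54))/(54*2**s*s**2*(s + 1)*(2*s - 5))
  -1 < Re(s) < 5/2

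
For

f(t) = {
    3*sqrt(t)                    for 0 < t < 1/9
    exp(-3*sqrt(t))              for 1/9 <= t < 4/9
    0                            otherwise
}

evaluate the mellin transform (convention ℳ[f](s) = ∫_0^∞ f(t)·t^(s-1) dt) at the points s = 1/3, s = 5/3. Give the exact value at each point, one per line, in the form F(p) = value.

back out the common scale on t: sqrt(3)*sqrt(t) on [0, 1/3); exp(-sqrt(3)*sqrt(t)) on [1/3, 4/3)
strip the common scale on t: sqrt(t) on [0, 1); exp(-sqrt(t)) on [1, 4)
peel off the power substitution: t on [0, 1); exp(-t) on [1, 2)
summing 2 kernel integrals split by 1/9 yields ℳ[f](s)
segment 0 to 1/9 holds 3*sqrt(t); add its integral
between 1/9 and 4/9 the integrand is exp(-3*sqrt(t))·t^(s-1)

F(1/3) = 2*3**(1/3)*(-5*uppergamma(2/3, 2) + 5*uppergamma(2/3, 1) + 3)/15
F(5/3) = 2*3**(2/3)*(-13*uppergamma(10/3, 2) + 3 + 13*uppergamma(10/3, 1))/1053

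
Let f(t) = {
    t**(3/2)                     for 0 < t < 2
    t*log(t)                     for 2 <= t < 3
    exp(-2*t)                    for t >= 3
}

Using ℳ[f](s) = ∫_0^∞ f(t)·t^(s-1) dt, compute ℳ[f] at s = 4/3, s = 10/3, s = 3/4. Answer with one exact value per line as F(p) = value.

decompose at 2, 3; ℳ[f](s) sums the 3 pieces' integrals
[0, 2) adds the kernel integral of t**(3/2)
over [2, 3), the kernel integral of t*log(t) enters the sum
the [3, ∞) slice contributes ∫ exp(-2*t)·t^(s-1) dt

F(4/3) = -81*3**(1/3)/49 - 12*2**(1/3)*log(2)/7 + 2**(2/3)*uppergamma(4/3, 6)/4 + 36*2**(1/3)/49 + 24*2**(5/6)/17 + 27*3**(1/3)*log(3)/7
F(10/3) = -729*3**(1/3)/169 - 48*2**(1/3)*log(2)/13 + 2**(2/3)*uppergamma(10/3, 6)/16 + 144*2**(1/3)/169 + 96*2**(5/6)/29 + 243*3**(1/3)*log(3)/13
F(3/4) = -48*3**(3/4)/49 - 8*2**(3/4)*log(2)/7 + 2**(1/4)*uppergamma(3/4, 6)/2 + 32*2**(3/4)/49 + 16*2**(1/4)/9 + 12*3**(3/4)*log(3)/7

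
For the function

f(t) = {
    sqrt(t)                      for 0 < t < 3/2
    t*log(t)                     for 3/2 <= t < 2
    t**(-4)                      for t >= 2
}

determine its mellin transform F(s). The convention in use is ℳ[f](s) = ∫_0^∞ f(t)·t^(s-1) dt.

(-32*2**(2*s)*(s - 4)*(2*s + 1) + 3**s*s*(s - 4)*(2*s + 1)*(-24*log(3) + 24*log(2)) + 3**s*(s - 4)*(2*s + 1)*(-24*log(3) + 24*log(2)) + 24*3**s*(s - 4)*(2*s + 1) + 16*3**s*sqrt(6)*(s - 4)*(s**2 + 2*s + 1) + 32*4**s*s*(s - 4)*(2*s + 1)*log(2) + 32*4**s*(s - 4)*(2*s + 1)*log(2) - 4**s*(2*s + 1)*(s**2 + 2*s + 1))/(16*2**s*(s - 4)*(2*s + 1)*(s**2 + 2*s + 1))
  -1/2 < Re(s) < 4

treat the 3 regions marked off by 3/2, 2 separately and sum
over [0, 3/2), the kernel integral of sqrt(t) enters the sum
between 3/2 and 2 the integrand is t*log(t)·t^(s-1)
on [2, ∞) integrate f = t**(-4) against the kernel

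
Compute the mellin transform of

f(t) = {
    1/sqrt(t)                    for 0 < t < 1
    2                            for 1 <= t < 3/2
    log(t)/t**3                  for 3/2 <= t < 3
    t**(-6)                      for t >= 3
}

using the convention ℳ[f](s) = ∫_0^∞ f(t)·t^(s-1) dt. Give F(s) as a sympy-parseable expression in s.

remove the shared t-power first: sqrt(t) on [0, 1); 2*t on [1, 3/2); log(t)/t**2 on [3/2, 3); …
invert the shared t-power to get t**(3/2) on [0, 1); 2*t**2 on [1, 3/2); log(t)/t on [3/2, 3); …
f breaks at 1, 3/2, 3 into 4 integrals to sum
[0, 1) adds the kernel integral of 1/sqrt(t)
on [1, 3/2): add ∫ 2·t^(s-1) dt
for t in [3/2, 3): the term is ∫ log(t)/t**3·t^(s-1)
over [3, ∞), the kernel integral of t**(-6) enters the sum

2**(2 - s)*(324*2**(s - 2)*s*(s - 6)*(-2*s + (s - 2)**2 + 5) - 324*2**(s - 2)*(s - 6)*(2*s - 1)*(-2*s + (s - 2)**2 + 5) - 108*3**(s - 2)*s*(s - 6)*(s - 2)*(2*s - 1)*log(3) + 108*3**(s - 2)*s*(s - 6)*(s - 2)*(2*s - 1)*log(2) - 108*3**(s - 2)*s*(s - 6)*(2*s - 1)*log(2) + 108*3**(s - 2)*s*(s - 6)*(2*s - 1) + 108*3**(s - 2)*s*(s - 6)*(2*s - 1)*log(3) + 729*3**(s - 2)*(s - 6)*(2*s - 1)*(-2*s + (s - 2)**2 + 5) + 54*6**(s - 2)*s*(s - 6)*(s - 2)*(2*s - 1)*log(3) - 54*6**(s - 2)*s*(s - 6)*(2*s - 1)*log(3) - 54*6**(s - 2)*s*(s - 6)*(2*s - 1) - 2*6**(s - 2)*s*(2*s - 1)*(-2*s + (s - 2)**2 + 5))/(162*s*(s - 6)*(2*s - 1)*(-2*s + (s - 2)**2 + 5))
  1/2 < Re(s) < 6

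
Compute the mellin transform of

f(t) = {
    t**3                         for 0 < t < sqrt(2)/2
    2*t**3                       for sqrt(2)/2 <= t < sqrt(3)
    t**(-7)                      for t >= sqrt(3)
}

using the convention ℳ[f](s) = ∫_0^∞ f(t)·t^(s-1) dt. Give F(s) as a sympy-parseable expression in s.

2**(1/2 - s/2)*(972*6**(s/2 + 1/2)*(s - 7) - 2*6**(s/2 + 1/2)*(s + 3) - 81*s + 567)/(324*(s - 7)*(s + 3))
  -3 < Re(s) < 7

reversing the power substitution: t**(3/2) on [0, 1/2); 2*t**(3/2) on [1/2, 3); t**(-7/2) on [3, ∞)
invert the shared t-power to get t on [0, 1/2); 2*t on [1/2, 3); t**(-4) on [3, ∞)
decompose at sqrt(2)/2, sqrt(3); ℳ[f](s) sums the 3 pieces' integrals
for t in [0, sqrt(2)/2): the term is ∫ t**3·t^(s-1)
for t in [sqrt(2)/2, sqrt(3)): the term is ∫ 2*t**3·t^(s-1)
[sqrt(3), ∞) adds the kernel integral of t**(-7)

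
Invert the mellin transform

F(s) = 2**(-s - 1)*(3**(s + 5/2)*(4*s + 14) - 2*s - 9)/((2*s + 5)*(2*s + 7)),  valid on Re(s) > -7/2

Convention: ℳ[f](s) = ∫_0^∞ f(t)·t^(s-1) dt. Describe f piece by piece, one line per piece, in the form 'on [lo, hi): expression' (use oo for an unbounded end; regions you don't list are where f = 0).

undo the shared t-power: 2*sqrt(2)*t**(3/2) on [0, 1/2); 2*sqrt(2)*sqrt(t) on [1/2, 3/2)
strip the common scale on t: t**(3/2) on [0, 1); 2*sqrt(t) on [1, 3)
split f at 1/2: ℳ[f](s) collects 2 kernel integrals
between 0 and 1/2 the integrand is 2*sqrt(2)*t**(7/2)·t^(s-1)
the [1/2, 3/2) slice contributes ∫ 2*sqrt(2)*t**(5/2)·t^(s-1) dt

on [0, 1/2): 2*sqrt(2)*t**(7/2)
on [1/2, 3/2): 2*sqrt(2)*t**(5/2)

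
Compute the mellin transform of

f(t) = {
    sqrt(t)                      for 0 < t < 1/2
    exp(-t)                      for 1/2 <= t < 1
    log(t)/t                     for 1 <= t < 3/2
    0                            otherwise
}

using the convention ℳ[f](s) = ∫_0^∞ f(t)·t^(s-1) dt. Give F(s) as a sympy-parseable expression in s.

(3*2**s*(2*s + 1)*(s**2 - 2*s + 1)*uppergamma(s, 1/2) - 3*2**s*(2*s + 1)*(s**2 - 2*s + 1)*uppergamma(s, 1) + 3*2**s*(2*s + 1) + 3**s*s*(2*s + 1)*(-2*log(2) + 2*log(3)) - 2*3**s*(2*s + 1) + 3**s*(2*s + 1)*(-2*log(3) + 2*log(2)) + 3*sqrt(2)*(s**2 - 2*s + 1))/(3*2**s*(2*s + 1)*(s**2 - 2*s + 1))
  Re(s) > -1/2

slice at 1/2, 1, transform all 3 pieces, and sum them
[0, 1/2) adds the kernel integral of sqrt(t)
piece [1/2, 1): integrate exp(-t) against the kernel
∫ over [1, 3/2) of log(t)/t·t^(s-1) joins the sum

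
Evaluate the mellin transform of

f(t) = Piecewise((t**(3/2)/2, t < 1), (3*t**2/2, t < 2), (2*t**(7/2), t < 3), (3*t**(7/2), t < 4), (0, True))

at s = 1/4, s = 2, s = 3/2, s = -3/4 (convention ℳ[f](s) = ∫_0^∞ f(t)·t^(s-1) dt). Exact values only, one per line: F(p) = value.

F(1/4) = -36*3**(3/4)/5 - 64*2**(3/4)/15 - 8/21 + 8*2**(1/4)/3 + 512*sqrt(2)/5
F(2) = -486*sqrt(3)/11 - 128*sqrt(2)/11 + 691681/616
F(3/2) = 24*sqrt(2)/7 + 23215/42
F(-3/4) = -36*3**(3/4)/11 - 32*2**(3/4)/11 - 8/15 + 12*2**(1/4)/5 + 384*sqrt(2)/11

summing 4 kernel integrals split by 1, 2, 3 yields ℳ[f](s)
segment [0, 1) carries t**(3/2)/2; integrate it
piece [1, 2): integrate 3*t**2/2 against the kernel
[2, 3) adds the kernel integral of 2*t**(7/2)
piece [3, 4): integrate 3*t**(7/2) against the kernel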